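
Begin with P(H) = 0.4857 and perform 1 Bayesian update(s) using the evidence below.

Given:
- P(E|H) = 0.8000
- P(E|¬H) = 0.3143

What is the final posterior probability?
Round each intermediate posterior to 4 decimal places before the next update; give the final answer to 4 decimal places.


Sequential Bayesian updating:

Initial prior: P(H) = 0.4857

Update 1:
  P(E) = 0.8000 × 0.4857 + 0.3143 × 0.5143 = 0.38856000 + 0.16164449 = 0.55020449
  P(H|E) = 0.38856000 / 0.55020449 = 0.7062

Final posterior: 0.7062


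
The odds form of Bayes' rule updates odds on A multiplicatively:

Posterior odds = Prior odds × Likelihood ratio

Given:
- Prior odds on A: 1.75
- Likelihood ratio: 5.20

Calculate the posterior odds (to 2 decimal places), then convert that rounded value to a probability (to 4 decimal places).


Step 1: Calculate posterior odds
Posterior odds = Prior odds × LR
               = 1.75 × 5.20
               = 9.10

Step 2: Convert to probability
P(A|E) = Posterior odds / (1 + Posterior odds)
       = 9.10 / (1 + 9.10)
       = 9.10 / 10.10
       = 0.9010

The evidence increased P(A) from 0.6364 to 0.9010.


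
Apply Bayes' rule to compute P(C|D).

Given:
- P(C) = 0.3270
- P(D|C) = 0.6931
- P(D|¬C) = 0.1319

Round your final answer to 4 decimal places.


Bayes' theorem: P(C|D) = P(D|C) × P(C) / P(D)

Step 1: Calculate P(D) using law of total probability
P(D) = P(D|C)P(C) + P(D|¬C)P(¬C)
     = 0.6931 × 0.3270 + 0.1319 × 0.6730
     = 0.22664370 + 0.08876870
     = 0.31541240

Step 2: Apply Bayes' theorem
P(C|D) = P(D|C) × P(C) / P(D)
       = 0.22664370 / 0.31541240
       = 0.7186


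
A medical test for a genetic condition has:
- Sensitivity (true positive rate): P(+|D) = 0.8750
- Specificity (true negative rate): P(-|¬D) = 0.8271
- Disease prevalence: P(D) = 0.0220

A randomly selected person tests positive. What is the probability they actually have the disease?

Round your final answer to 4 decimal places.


Let D = has disease, + = positive test

Given:
- P(D) = 0.0220 (prevalence)
- P(+|D) = 0.8750 (sensitivity)
- P(-|¬D) = 0.8271 (specificity)
- P(+|¬D) = 0.1729 (false positive rate = 1 - specificity)

Step 1: Find P(+)
P(+) = P(+|D)P(D) + P(+|¬D)P(¬D)
     = 0.8750 × 0.0220 + 0.1729 × 0.9780
     = 0.01925000 + 0.16909620
     = 0.18834620

Step 2: Apply Bayes' theorem for P(D|+)
P(D|+) = P(+|D)P(D) / P(+)
       = 0.01925000 / 0.18834620
       = 0.1022


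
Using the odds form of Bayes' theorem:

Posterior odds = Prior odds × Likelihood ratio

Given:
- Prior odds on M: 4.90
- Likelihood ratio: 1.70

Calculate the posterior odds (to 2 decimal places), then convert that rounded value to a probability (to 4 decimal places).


Step 1: Calculate posterior odds
Posterior odds = Prior odds × LR
               = 4.90 × 1.70
               = 8.33

Step 2: Convert to probability
P(M|E) = Posterior odds / (1 + Posterior odds)
       = 8.33 / (1 + 8.33)
       = 8.33 / 9.33
       = 0.8928

The evidence increased P(M) from 0.8305 to 0.8928.


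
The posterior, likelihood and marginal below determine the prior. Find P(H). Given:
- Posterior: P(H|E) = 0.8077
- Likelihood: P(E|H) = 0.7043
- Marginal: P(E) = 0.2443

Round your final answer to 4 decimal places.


From Bayes' theorem: P(H|E) = P(E|H) × P(H) / P(E)

Rearranging for P(H):
P(H) = P(H|E) × P(E) / P(E|H)
     = 0.8077 × 0.2443 / 0.7043
     = 0.19732111 / 0.7043
     = 0.2802


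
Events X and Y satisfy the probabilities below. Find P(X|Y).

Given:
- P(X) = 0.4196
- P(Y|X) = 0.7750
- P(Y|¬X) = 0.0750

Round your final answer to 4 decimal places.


Bayes' theorem: P(X|Y) = P(Y|X) × P(X) / P(Y)

Step 1: Calculate P(Y) using law of total probability
P(Y) = P(Y|X)P(X) + P(Y|¬X)P(¬X)
     = 0.7750 × 0.4196 + 0.0750 × 0.5804
     = 0.32519000 + 0.04353000
     = 0.36872000

Step 2: Apply Bayes' theorem
P(X|Y) = P(Y|X) × P(X) / P(Y)
       = 0.32519000 / 0.36872000
       = 0.8819


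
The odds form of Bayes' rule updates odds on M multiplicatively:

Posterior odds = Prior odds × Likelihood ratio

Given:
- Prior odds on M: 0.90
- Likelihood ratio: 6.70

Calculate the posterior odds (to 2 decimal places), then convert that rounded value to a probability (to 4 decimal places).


Step 1: Calculate posterior odds
Posterior odds = Prior odds × LR
               = 0.90 × 6.70
               = 6.03

Step 2: Convert to probability
P(M|E) = Posterior odds / (1 + Posterior odds)
       = 6.03 / (1 + 6.03)
       = 6.03 / 7.03
       = 0.8578

The evidence increased P(M) from 0.4737 to 0.8578.


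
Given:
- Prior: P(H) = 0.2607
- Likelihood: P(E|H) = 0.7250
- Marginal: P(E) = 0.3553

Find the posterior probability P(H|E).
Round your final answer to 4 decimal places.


Using Bayes' theorem:

P(H|E) = P(E|H) × P(H) / P(E)
       = 0.7250 × 0.2607 / 0.3553
       = 0.18900750 / 0.3553
       = 0.5320

The evidence strengthens our belief in H.
Prior: 0.2607 → Posterior: 0.5320


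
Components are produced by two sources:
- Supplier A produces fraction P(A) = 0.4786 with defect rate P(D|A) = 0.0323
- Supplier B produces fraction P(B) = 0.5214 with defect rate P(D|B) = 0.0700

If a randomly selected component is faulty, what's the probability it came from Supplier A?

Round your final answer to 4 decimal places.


Let A = from Supplier A, D = faulty

Given:
- P(A) = 0.4786, P(B) = 0.5214
- P(D|A) = 0.0323, P(D|B) = 0.0700

Step 1: Find P(D)
P(D) = P(D|A)P(A) + P(D|B)P(B)
     = 0.0323 × 0.4786 + 0.0700 × 0.5214
     = 0.01545878 + 0.03649800
     = 0.05195678

Step 2: Apply Bayes' theorem
P(A|D) = P(D|A)P(A) / P(D)
       = 0.01545878 / 0.05195678
       = 0.2975


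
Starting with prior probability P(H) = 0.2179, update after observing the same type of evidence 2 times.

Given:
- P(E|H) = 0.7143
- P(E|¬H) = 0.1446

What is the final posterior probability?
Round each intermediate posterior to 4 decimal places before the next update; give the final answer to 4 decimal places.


Sequential Bayesian updating:

Initial prior: P(H) = 0.2179

Update 1:
  P(E) = 0.7143 × 0.2179 + 0.1446 × 0.7821 = 0.15564597 + 0.11309166 = 0.26873763
  P(H|E) = 0.15564597 / 0.26873763 = 0.5792

Update 2:
  P(E) = 0.7143 × 0.5792 + 0.1446 × 0.4208 = 0.41372256 + 0.06084768 = 0.47457024
  P(H|E) = 0.41372256 / 0.47457024 = 0.8718

Final posterior: 0.8718


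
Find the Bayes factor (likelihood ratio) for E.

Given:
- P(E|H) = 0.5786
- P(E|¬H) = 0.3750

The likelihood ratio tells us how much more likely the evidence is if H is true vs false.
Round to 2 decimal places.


Likelihood Ratio (LR) = P(E|H) / P(E|¬H)

LR = 0.5786 / 0.3750
   = 1.54

The evidence is 1.54 times more likely if H is true than if H is false.
LR > 1, so observing E raises the odds in favor of H.


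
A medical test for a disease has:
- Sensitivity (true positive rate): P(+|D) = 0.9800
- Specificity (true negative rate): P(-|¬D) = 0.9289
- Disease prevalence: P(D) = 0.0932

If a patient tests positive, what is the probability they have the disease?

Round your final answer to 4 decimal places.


Let D = has disease, + = positive test

Given:
- P(D) = 0.0932 (prevalence)
- P(+|D) = 0.9800 (sensitivity)
- P(-|¬D) = 0.9289 (specificity)
- P(+|¬D) = 0.0711 (false positive rate = 1 - specificity)

Step 1: Find P(+)
P(+) = P(+|D)P(D) + P(+|¬D)P(¬D)
     = 0.9800 × 0.0932 + 0.0711 × 0.9068
     = 0.09133600 + 0.06447348
     = 0.15580948

Step 2: Apply Bayes' theorem for P(D|+)
P(D|+) = P(+|D)P(D) / P(+)
       = 0.09133600 / 0.15580948
       = 0.5862


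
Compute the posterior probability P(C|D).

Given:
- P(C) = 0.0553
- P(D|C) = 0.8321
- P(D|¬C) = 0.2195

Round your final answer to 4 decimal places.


Bayes' theorem: P(C|D) = P(D|C) × P(C) / P(D)

Step 1: Calculate P(D) using law of total probability
P(D) = P(D|C)P(C) + P(D|¬C)P(¬C)
     = 0.8321 × 0.0553 + 0.2195 × 0.9447
     = 0.04601513 + 0.20736165
     = 0.25337678

Step 2: Apply Bayes' theorem
P(C|D) = P(D|C) × P(C) / P(D)
       = 0.04601513 / 0.25337678
       = 0.1816


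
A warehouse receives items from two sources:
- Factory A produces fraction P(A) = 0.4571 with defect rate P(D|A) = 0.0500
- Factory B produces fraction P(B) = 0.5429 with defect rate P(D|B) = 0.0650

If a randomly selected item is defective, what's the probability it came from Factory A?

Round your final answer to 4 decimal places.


Let A = from Factory A, D = defective

Given:
- P(A) = 0.4571, P(B) = 0.5429
- P(D|A) = 0.0500, P(D|B) = 0.0650

Step 1: Find P(D)
P(D) = P(D|A)P(A) + P(D|B)P(B)
     = 0.0500 × 0.4571 + 0.0650 × 0.5429
     = 0.02285500 + 0.03528850
     = 0.05814350

Step 2: Apply Bayes' theorem
P(A|D) = P(D|A)P(A) / P(D)
       = 0.02285500 / 0.05814350
       = 0.3931


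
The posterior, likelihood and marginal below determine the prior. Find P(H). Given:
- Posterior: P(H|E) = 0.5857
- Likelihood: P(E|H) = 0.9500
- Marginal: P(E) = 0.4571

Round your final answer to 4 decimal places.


From Bayes' theorem: P(H|E) = P(E|H) × P(H) / P(E)

Rearranging for P(H):
P(H) = P(H|E) × P(E) / P(E|H)
     = 0.5857 × 0.4571 / 0.9500
     = 0.26772347 / 0.9500
     = 0.2818


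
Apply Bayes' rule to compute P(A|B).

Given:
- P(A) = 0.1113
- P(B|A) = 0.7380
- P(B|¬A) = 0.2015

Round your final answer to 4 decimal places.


Bayes' theorem: P(A|B) = P(B|A) × P(A) / P(B)

Step 1: Calculate P(B) using law of total probability
P(B) = P(B|A)P(A) + P(B|¬A)P(¬A)
     = 0.7380 × 0.1113 + 0.2015 × 0.8887
     = 0.08213940 + 0.17907305
     = 0.26121245

Step 2: Apply Bayes' theorem
P(A|B) = P(B|A) × P(A) / P(B)
       = 0.08213940 / 0.26121245
       = 0.3145


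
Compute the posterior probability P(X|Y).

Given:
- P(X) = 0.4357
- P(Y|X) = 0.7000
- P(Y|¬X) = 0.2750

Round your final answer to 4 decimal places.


Bayes' theorem: P(X|Y) = P(Y|X) × P(X) / P(Y)

Step 1: Calculate P(Y) using law of total probability
P(Y) = P(Y|X)P(X) + P(Y|¬X)P(¬X)
     = 0.7000 × 0.4357 + 0.2750 × 0.5643
     = 0.30499000 + 0.15518250
     = 0.46017250

Step 2: Apply Bayes' theorem
P(X|Y) = P(Y|X) × P(X) / P(Y)
       = 0.30499000 / 0.46017250
       = 0.6628


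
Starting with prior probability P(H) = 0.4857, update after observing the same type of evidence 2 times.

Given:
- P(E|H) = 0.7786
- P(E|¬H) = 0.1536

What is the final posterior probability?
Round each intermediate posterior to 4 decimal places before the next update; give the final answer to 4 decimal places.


Sequential Bayesian updating:

Initial prior: P(H) = 0.4857

Update 1:
  P(E) = 0.7786 × 0.4857 + 0.1536 × 0.5143 = 0.37816602 + 0.07899648 = 0.45716250
  P(H|E) = 0.37816602 / 0.45716250 = 0.8272

Update 2:
  P(E) = 0.7786 × 0.8272 + 0.1536 × 0.1728 = 0.64405792 + 0.02654208 = 0.67060000
  P(H|E) = 0.64405792 / 0.67060000 = 0.9604

Final posterior: 0.9604


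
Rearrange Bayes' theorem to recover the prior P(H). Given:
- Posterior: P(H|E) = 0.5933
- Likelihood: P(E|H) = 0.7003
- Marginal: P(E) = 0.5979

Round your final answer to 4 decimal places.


From Bayes' theorem: P(H|E) = P(E|H) × P(H) / P(E)

Rearranging for P(H):
P(H) = P(H|E) × P(E) / P(E|H)
     = 0.5933 × 0.5979 / 0.7003
     = 0.35473407 / 0.7003
     = 0.5065


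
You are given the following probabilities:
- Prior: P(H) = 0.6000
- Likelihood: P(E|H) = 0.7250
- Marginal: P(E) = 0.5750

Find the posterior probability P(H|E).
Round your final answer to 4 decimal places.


Using Bayes' theorem:

P(H|E) = P(E|H) × P(H) / P(E)
       = 0.7250 × 0.6000 / 0.5750
       = 0.43500000 / 0.5750
       = 0.7565

The evidence strengthens our belief in H.
Prior: 0.6000 → Posterior: 0.7565


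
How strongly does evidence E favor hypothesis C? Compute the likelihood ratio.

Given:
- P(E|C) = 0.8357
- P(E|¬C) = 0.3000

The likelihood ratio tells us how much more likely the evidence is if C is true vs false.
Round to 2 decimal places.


Likelihood Ratio (LR) = P(E|C) / P(E|¬C)

LR = 0.8357 / 0.3000
   = 2.79

The evidence is 2.79 times more likely if C is true than if C is false.
LR > 1, so observing E raises the odds in favor of C.


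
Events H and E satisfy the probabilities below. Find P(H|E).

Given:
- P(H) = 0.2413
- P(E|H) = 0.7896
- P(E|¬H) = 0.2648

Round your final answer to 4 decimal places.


Bayes' theorem: P(H|E) = P(E|H) × P(H) / P(E)

Step 1: Calculate P(E) using law of total probability
P(E) = P(E|H)P(H) + P(E|¬H)P(¬H)
     = 0.7896 × 0.2413 + 0.2648 × 0.7587
     = 0.19053048 + 0.20090376
     = 0.39143424

Step 2: Apply Bayes' theorem
P(H|E) = P(E|H) × P(H) / P(E)
       = 0.19053048 / 0.39143424
       = 0.4867


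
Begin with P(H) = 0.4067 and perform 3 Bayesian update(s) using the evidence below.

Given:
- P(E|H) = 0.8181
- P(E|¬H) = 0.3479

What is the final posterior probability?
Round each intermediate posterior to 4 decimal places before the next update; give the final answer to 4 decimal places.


Sequential Bayesian updating:

Initial prior: P(H) = 0.4067

Update 1:
  P(E) = 0.8181 × 0.4067 + 0.3479 × 0.5933 = 0.33272127 + 0.20640907 = 0.53913034
  P(H|E) = 0.33272127 / 0.53913034 = 0.6171

Update 2:
  P(E) = 0.8181 × 0.6171 + 0.3479 × 0.3829 = 0.50484951 + 0.13321091 = 0.63806042
  P(H|E) = 0.50484951 / 0.63806042 = 0.7912

Update 3:
  P(E) = 0.8181 × 0.7912 + 0.3479 × 0.2088 = 0.64728072 + 0.07264152 = 0.71992224
  P(H|E) = 0.64728072 / 0.71992224 = 0.8991

Final posterior: 0.8991


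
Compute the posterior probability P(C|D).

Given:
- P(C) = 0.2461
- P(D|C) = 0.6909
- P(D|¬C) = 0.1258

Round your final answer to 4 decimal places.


Bayes' theorem: P(C|D) = P(D|C) × P(C) / P(D)

Step 1: Calculate P(D) using law of total probability
P(D) = P(D|C)P(C) + P(D|¬C)P(¬C)
     = 0.6909 × 0.2461 + 0.1258 × 0.7539
     = 0.17003049 + 0.09484062
     = 0.26487111

Step 2: Apply Bayes' theorem
P(C|D) = P(D|C) × P(C) / P(D)
       = 0.17003049 / 0.26487111
       = 0.6419


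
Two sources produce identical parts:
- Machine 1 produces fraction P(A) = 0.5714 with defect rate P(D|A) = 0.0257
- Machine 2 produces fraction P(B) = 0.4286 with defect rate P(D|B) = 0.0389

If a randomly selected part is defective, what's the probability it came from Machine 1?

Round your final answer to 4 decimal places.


Let A = from Machine 1, D = defective

Given:
- P(A) = 0.5714, P(B) = 0.4286
- P(D|A) = 0.0257, P(D|B) = 0.0389

Step 1: Find P(D)
P(D) = P(D|A)P(A) + P(D|B)P(B)
     = 0.0257 × 0.5714 + 0.0389 × 0.4286
     = 0.01468498 + 0.01667254
     = 0.03135752

Step 2: Apply Bayes' theorem
P(A|D) = P(D|A)P(A) / P(D)
       = 0.01468498 / 0.03135752
       = 0.4683


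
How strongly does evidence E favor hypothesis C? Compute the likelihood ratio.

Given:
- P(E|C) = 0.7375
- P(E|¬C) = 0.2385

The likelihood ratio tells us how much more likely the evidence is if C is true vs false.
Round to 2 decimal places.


Likelihood Ratio (LR) = P(E|C) / P(E|¬C)

LR = 0.7375 / 0.2385
   = 3.09

The evidence is 3.09 times more likely if C is true than if C is false.
Because LR exceeds 1, E is evidence for C.


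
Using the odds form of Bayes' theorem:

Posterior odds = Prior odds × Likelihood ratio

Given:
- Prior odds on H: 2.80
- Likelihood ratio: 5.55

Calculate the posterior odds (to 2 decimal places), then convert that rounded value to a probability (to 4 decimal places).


Step 1: Calculate posterior odds
Posterior odds = Prior odds × LR
               = 2.80 × 5.55
               = 15.54

Step 2: Convert to probability
P(H|E) = Posterior odds / (1 + Posterior odds)
       = 15.54 / (1 + 15.54)
       = 15.54 / 16.54
       = 0.9395

The evidence increased P(H) from 0.7368 to 0.9395.


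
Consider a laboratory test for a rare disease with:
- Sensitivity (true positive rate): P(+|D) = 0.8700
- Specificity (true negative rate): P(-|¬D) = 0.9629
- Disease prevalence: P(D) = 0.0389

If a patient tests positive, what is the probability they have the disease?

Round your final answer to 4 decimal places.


Let D = has disease, + = positive test

Given:
- P(D) = 0.0389 (prevalence)
- P(+|D) = 0.8700 (sensitivity)
- P(-|¬D) = 0.9629 (specificity)
- P(+|¬D) = 0.0371 (false positive rate = 1 - specificity)

Step 1: Find P(+)
P(+) = P(+|D)P(D) + P(+|¬D)P(¬D)
     = 0.8700 × 0.0389 + 0.0371 × 0.9611
     = 0.03384300 + 0.03565681
     = 0.06949981

Step 2: Apply Bayes' theorem for P(D|+)
P(D|+) = P(+|D)P(D) / P(+)
       = 0.03384300 / 0.06949981
       = 0.4870


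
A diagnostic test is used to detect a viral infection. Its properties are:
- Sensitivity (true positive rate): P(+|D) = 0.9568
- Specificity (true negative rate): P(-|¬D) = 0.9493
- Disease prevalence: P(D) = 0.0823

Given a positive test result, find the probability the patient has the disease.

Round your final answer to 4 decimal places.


Let D = has disease, + = positive test

Given:
- P(D) = 0.0823 (prevalence)
- P(+|D) = 0.9568 (sensitivity)
- P(-|¬D) = 0.9493 (specificity)
- P(+|¬D) = 0.0507 (false positive rate = 1 - specificity)

Step 1: Find P(+)
P(+) = P(+|D)P(D) + P(+|¬D)P(¬D)
     = 0.9568 × 0.0823 + 0.0507 × 0.9177
     = 0.07874464 + 0.04652739
     = 0.12527203

Step 2: Apply Bayes' theorem for P(D|+)
P(D|+) = P(+|D)P(D) / P(+)
       = 0.07874464 / 0.12527203
       = 0.6286


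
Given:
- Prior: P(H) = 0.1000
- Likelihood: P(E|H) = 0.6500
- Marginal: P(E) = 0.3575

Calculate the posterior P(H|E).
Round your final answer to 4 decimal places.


Using Bayes' theorem:

P(H|E) = P(E|H) × P(H) / P(E)
       = 0.6500 × 0.1000 / 0.3575
       = 0.06500000 / 0.3575
       = 0.1818

The evidence strengthens our belief in H.
Prior: 0.1000 → Posterior: 0.1818


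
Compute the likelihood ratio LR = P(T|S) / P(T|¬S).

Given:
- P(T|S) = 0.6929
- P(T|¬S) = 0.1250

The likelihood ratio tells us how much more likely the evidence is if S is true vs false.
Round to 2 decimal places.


Likelihood Ratio (LR) = P(T|S) / P(T|¬S)

LR = 0.6929 / 0.1250
   = 5.54

The evidence is 5.54 times more likely if S is true than if S is false.
LR > 1, so observing T raises the odds in favor of S.


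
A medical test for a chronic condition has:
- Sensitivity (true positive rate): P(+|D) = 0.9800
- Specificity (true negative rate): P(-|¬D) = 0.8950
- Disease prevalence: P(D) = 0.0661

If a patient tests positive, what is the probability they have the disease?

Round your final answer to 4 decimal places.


Let D = has disease, + = positive test

Given:
- P(D) = 0.0661 (prevalence)
- P(+|D) = 0.9800 (sensitivity)
- P(-|¬D) = 0.8950 (specificity)
- P(+|¬D) = 0.1050 (false positive rate = 1 - specificity)

Step 1: Find P(+)
P(+) = P(+|D)P(D) + P(+|¬D)P(¬D)
     = 0.9800 × 0.0661 + 0.1050 × 0.9339
     = 0.06477800 + 0.09805950
     = 0.16283750

Step 2: Apply Bayes' theorem for P(D|+)
P(D|+) = P(+|D)P(D) / P(+)
       = 0.06477800 / 0.16283750
       = 0.3978


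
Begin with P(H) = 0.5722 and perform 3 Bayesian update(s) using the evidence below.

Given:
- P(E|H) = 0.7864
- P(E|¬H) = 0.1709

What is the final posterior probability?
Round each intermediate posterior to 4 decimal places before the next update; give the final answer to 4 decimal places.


Sequential Bayesian updating:

Initial prior: P(H) = 0.5722

Update 1:
  P(E) = 0.7864 × 0.5722 + 0.1709 × 0.4278 = 0.44997808 + 0.07311102 = 0.52308910
  P(H|E) = 0.44997808 / 0.52308910 = 0.8602

Update 2:
  P(E) = 0.7864 × 0.8602 + 0.1709 × 0.1398 = 0.67646128 + 0.02389182 = 0.70035310
  P(H|E) = 0.67646128 / 0.70035310 = 0.9659

Update 3:
  P(E) = 0.7864 × 0.9659 + 0.1709 × 0.0341 = 0.75958376 + 0.00582769 = 0.76541145
  P(H|E) = 0.75958376 / 0.76541145 = 0.9924

Final posterior: 0.9924


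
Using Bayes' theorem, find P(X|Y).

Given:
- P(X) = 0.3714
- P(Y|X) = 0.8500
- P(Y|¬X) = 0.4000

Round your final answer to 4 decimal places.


Bayes' theorem: P(X|Y) = P(Y|X) × P(X) / P(Y)

Step 1: Calculate P(Y) using law of total probability
P(Y) = P(Y|X)P(X) + P(Y|¬X)P(¬X)
     = 0.8500 × 0.3714 + 0.4000 × 0.6286
     = 0.31569000 + 0.25144000
     = 0.56713000

Step 2: Apply Bayes' theorem
P(X|Y) = P(Y|X) × P(X) / P(Y)
       = 0.31569000 / 0.56713000
       = 0.5566


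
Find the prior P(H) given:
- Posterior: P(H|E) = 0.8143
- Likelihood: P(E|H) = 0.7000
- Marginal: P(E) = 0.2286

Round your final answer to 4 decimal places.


From Bayes' theorem: P(H|E) = P(E|H) × P(H) / P(E)

Rearranging for P(H):
P(H) = P(H|E) × P(E) / P(E|H)
     = 0.8143 × 0.2286 / 0.7000
     = 0.18614898 / 0.7000
     = 0.2659


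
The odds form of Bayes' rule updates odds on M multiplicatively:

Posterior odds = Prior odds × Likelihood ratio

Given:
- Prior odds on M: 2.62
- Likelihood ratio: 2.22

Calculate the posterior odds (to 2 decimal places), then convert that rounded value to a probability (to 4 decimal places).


Step 1: Calculate posterior odds
Posterior odds = Prior odds × LR
               = 2.62 × 2.22
               = 5.82

Step 2: Convert to probability
P(M|E) = Posterior odds / (1 + Posterior odds)
       = 5.82 / (1 + 5.82)
       = 5.82 / 6.82
       = 0.8534

The evidence increased P(M) from 0.7238 to 0.8534.


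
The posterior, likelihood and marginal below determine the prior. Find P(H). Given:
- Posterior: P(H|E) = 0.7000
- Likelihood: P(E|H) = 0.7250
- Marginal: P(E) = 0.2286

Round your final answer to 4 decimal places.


From Bayes' theorem: P(H|E) = P(E|H) × P(H) / P(E)

Rearranging for P(H):
P(H) = P(H|E) × P(E) / P(E|H)
     = 0.7000 × 0.2286 / 0.7250
     = 0.16002000 / 0.7250
     = 0.2207


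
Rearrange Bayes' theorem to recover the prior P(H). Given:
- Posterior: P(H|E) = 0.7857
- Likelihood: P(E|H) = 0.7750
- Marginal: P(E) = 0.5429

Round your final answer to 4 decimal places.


From Bayes' theorem: P(H|E) = P(E|H) × P(H) / P(E)

Rearranging for P(H):
P(H) = P(H|E) × P(E) / P(E|H)
     = 0.7857 × 0.5429 / 0.7750
     = 0.42655653 / 0.7750
     = 0.5504


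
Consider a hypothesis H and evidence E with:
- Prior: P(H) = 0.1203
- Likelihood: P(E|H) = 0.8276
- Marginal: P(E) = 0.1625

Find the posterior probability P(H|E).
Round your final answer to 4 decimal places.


Using Bayes' theorem:

P(H|E) = P(E|H) × P(H) / P(E)
       = 0.8276 × 0.1203 / 0.1625
       = 0.09956028 / 0.1625
       = 0.6127

The evidence strengthens our belief in H.
Prior: 0.1203 → Posterior: 0.6127


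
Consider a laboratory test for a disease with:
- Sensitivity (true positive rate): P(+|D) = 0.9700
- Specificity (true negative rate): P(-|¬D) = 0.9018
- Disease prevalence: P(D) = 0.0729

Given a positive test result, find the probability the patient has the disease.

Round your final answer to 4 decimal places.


Let D = has disease, + = positive test

Given:
- P(D) = 0.0729 (prevalence)
- P(+|D) = 0.9700 (sensitivity)
- P(-|¬D) = 0.9018 (specificity)
- P(+|¬D) = 0.0982 (false positive rate = 1 - specificity)

Step 1: Find P(+)
P(+) = P(+|D)P(D) + P(+|¬D)P(¬D)
     = 0.9700 × 0.0729 + 0.0982 × 0.9271
     = 0.07071300 + 0.09104122
     = 0.16175422

Step 2: Apply Bayes' theorem for P(D|+)
P(D|+) = P(+|D)P(D) / P(+)
       = 0.07071300 / 0.16175422
       = 0.4372


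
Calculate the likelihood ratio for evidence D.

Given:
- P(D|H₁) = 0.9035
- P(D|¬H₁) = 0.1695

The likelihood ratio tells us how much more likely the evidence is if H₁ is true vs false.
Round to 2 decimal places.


Likelihood Ratio (LR) = P(D|H₁) / P(D|¬H₁)

LR = 0.9035 / 0.1695
   = 5.33

The evidence is 5.33 times more likely if H₁ is true than if H₁ is false.
Because LR exceeds 1, D is evidence for H₁.


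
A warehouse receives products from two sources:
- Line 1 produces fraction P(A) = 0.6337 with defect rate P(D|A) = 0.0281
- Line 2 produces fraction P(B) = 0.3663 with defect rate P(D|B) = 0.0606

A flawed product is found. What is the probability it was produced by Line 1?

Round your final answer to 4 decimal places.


Let A = from Line 1, D = flawed

Given:
- P(A) = 0.6337, P(B) = 0.3663
- P(D|A) = 0.0281, P(D|B) = 0.0606

Step 1: Find P(D)
P(D) = P(D|A)P(A) + P(D|B)P(B)
     = 0.0281 × 0.6337 + 0.0606 × 0.3663
     = 0.01780697 + 0.02219778
     = 0.04000475

Step 2: Apply Bayes' theorem
P(A|D) = P(D|A)P(A) / P(D)
       = 0.01780697 / 0.04000475
       = 0.4451


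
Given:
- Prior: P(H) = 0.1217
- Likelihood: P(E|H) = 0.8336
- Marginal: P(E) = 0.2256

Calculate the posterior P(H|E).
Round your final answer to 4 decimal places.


Using Bayes' theorem:

P(H|E) = P(E|H) × P(H) / P(E)
       = 0.8336 × 0.1217 / 0.2256
       = 0.10144912 / 0.2256
       = 0.4497

The evidence strengthens our belief in H.
Prior: 0.1217 → Posterior: 0.4497


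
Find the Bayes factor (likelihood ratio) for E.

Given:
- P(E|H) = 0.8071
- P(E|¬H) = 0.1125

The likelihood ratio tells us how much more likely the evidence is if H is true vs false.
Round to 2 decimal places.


Likelihood Ratio (LR) = P(E|H) / P(E|¬H)

LR = 0.8071 / 0.1125
   = 7.17

The evidence is 7.17 times more likely if H is true than if H is false.
Since LR > 1, the evidence supports H over ¬H.


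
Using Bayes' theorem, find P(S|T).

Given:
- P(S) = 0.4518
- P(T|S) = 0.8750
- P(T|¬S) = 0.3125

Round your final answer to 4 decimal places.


Bayes' theorem: P(S|T) = P(T|S) × P(S) / P(T)

Step 1: Calculate P(T) using law of total probability
P(T) = P(T|S)P(S) + P(T|¬S)P(¬S)
     = 0.8750 × 0.4518 + 0.3125 × 0.5482
     = 0.39532500 + 0.17131250
     = 0.56663750

Step 2: Apply Bayes' theorem
P(S|T) = P(T|S) × P(S) / P(T)
       = 0.39532500 / 0.56663750
       = 0.6977


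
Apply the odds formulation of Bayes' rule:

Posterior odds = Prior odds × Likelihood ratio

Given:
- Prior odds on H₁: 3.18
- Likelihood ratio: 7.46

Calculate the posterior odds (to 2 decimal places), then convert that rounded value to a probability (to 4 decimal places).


Step 1: Calculate posterior odds
Posterior odds = Prior odds × LR
               = 3.18 × 7.46
               = 23.72

Step 2: Convert to probability
P(H₁|E) = Posterior odds / (1 + Posterior odds)
       = 23.72 / (1 + 23.72)
       = 23.72 / 24.72
       = 0.9595

The evidence increased P(H₁) from 0.7608 to 0.9595.


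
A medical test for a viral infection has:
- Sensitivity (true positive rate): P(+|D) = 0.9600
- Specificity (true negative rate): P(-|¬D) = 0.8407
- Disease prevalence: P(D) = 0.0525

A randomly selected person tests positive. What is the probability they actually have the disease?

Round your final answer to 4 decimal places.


Let D = has disease, + = positive test

Given:
- P(D) = 0.0525 (prevalence)
- P(+|D) = 0.9600 (sensitivity)
- P(-|¬D) = 0.8407 (specificity)
- P(+|¬D) = 0.1593 (false positive rate = 1 - specificity)

Step 1: Find P(+)
P(+) = P(+|D)P(D) + P(+|¬D)P(¬D)
     = 0.9600 × 0.0525 + 0.1593 × 0.9475
     = 0.05040000 + 0.15093675
     = 0.20133675

Step 2: Apply Bayes' theorem for P(D|+)
P(D|+) = P(+|D)P(D) / P(+)
       = 0.05040000 / 0.20133675
       = 0.2503


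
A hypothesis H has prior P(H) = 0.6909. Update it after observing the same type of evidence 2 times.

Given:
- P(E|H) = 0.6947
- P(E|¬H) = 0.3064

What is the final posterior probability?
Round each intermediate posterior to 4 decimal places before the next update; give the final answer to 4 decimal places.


Sequential Bayesian updating:

Initial prior: P(H) = 0.6909

Update 1:
  P(E) = 0.6947 × 0.6909 + 0.3064 × 0.3091 = 0.47996823 + 0.09470824 = 0.57467647
  P(H|E) = 0.47996823 / 0.57467647 = 0.8352

Update 2:
  P(E) = 0.6947 × 0.8352 + 0.3064 × 0.1648 = 0.58021344 + 0.05049472 = 0.63070816
  P(H|E) = 0.58021344 / 0.63070816 = 0.9199

Final posterior: 0.9199


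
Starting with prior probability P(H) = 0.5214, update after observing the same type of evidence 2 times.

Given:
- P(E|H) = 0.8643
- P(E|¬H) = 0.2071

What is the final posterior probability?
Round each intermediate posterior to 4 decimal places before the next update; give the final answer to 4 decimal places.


Sequential Bayesian updating:

Initial prior: P(H) = 0.5214

Update 1:
  P(E) = 0.8643 × 0.5214 + 0.2071 × 0.4786 = 0.45064602 + 0.09911806 = 0.54976408
  P(H|E) = 0.45064602 / 0.54976408 = 0.8197

Update 2:
  P(E) = 0.8643 × 0.8197 + 0.2071 × 0.1803 = 0.70846671 + 0.03734013 = 0.74580684
  P(H|E) = 0.70846671 / 0.74580684 = 0.9499

Final posterior: 0.9499


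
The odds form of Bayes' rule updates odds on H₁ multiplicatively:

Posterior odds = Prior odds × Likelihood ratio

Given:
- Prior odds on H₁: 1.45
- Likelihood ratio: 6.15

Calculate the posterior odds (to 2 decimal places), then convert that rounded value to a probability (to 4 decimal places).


Step 1: Calculate posterior odds
Posterior odds = Prior odds × LR
               = 1.45 × 6.15
               = 8.92

Step 2: Convert to probability
P(H₁|E) = Posterior odds / (1 + Posterior odds)
       = 8.92 / (1 + 8.92)
       = 8.92 / 9.92
       = 0.8992

The evidence increased P(H₁) from 0.5918 to 0.8992.


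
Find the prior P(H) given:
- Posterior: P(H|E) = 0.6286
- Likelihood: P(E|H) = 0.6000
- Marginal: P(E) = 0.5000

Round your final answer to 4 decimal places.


From Bayes' theorem: P(H|E) = P(E|H) × P(H) / P(E)

Rearranging for P(H):
P(H) = P(H|E) × P(E) / P(E|H)
     = 0.6286 × 0.5000 / 0.6000
     = 0.31430000 / 0.6000
     = 0.5238


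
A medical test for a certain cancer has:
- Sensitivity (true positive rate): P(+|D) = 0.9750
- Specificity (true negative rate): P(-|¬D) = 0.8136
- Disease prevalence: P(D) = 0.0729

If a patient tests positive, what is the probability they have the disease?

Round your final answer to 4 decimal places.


Let D = has disease, + = positive test

Given:
- P(D) = 0.0729 (prevalence)
- P(+|D) = 0.9750 (sensitivity)
- P(-|¬D) = 0.8136 (specificity)
- P(+|¬D) = 0.1864 (false positive rate = 1 - specificity)

Step 1: Find P(+)
P(+) = P(+|D)P(D) + P(+|¬D)P(¬D)
     = 0.9750 × 0.0729 + 0.1864 × 0.9271
     = 0.07107750 + 0.17281144
     = 0.24388894

Step 2: Apply Bayes' theorem for P(D|+)
P(D|+) = P(+|D)P(D) / P(+)
       = 0.07107750 / 0.24388894
       = 0.2914


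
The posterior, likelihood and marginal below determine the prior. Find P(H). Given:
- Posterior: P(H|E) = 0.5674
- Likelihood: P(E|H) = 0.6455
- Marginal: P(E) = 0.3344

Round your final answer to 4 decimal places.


From Bayes' theorem: P(H|E) = P(E|H) × P(H) / P(E)

Rearranging for P(H):
P(H) = P(H|E) × P(E) / P(E|H)
     = 0.5674 × 0.3344 / 0.6455
     = 0.18973856 / 0.6455
     = 0.2939


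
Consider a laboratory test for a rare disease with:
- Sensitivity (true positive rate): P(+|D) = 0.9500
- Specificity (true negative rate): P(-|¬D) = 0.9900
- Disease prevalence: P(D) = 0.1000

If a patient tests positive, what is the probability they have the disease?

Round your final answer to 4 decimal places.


Let D = has disease, + = positive test

Given:
- P(D) = 0.1000 (prevalence)
- P(+|D) = 0.9500 (sensitivity)
- P(-|¬D) = 0.9900 (specificity)
- P(+|¬D) = 0.0100 (false positive rate = 1 - specificity)

Step 1: Find P(+)
P(+) = P(+|D)P(D) + P(+|¬D)P(¬D)
     = 0.9500 × 0.1000 + 0.0100 × 0.9000
     = 0.09500000 + 0.00900000
     = 0.10400000

Step 2: Apply Bayes' theorem for P(D|+)
P(D|+) = P(+|D)P(D) / P(+)
       = 0.09500000 / 0.10400000
       = 0.9135


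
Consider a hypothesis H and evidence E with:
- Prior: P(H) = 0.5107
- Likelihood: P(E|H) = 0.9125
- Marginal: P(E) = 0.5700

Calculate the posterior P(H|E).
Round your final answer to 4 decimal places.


Using Bayes' theorem:

P(H|E) = P(E|H) × P(H) / P(E)
       = 0.9125 × 0.5107 / 0.5700
       = 0.46601375 / 0.5700
       = 0.8176

The evidence strengthens our belief in H.
Prior: 0.5107 → Posterior: 0.8176


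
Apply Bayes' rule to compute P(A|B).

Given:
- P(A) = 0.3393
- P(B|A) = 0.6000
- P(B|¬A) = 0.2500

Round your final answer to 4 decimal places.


Bayes' theorem: P(A|B) = P(B|A) × P(A) / P(B)

Step 1: Calculate P(B) using law of total probability
P(B) = P(B|A)P(A) + P(B|¬A)P(¬A)
     = 0.6000 × 0.3393 + 0.2500 × 0.6607
     = 0.20358000 + 0.16517500
     = 0.36875500

Step 2: Apply Bayes' theorem
P(A|B) = P(B|A) × P(A) / P(B)
       = 0.20358000 / 0.36875500
       = 0.5521


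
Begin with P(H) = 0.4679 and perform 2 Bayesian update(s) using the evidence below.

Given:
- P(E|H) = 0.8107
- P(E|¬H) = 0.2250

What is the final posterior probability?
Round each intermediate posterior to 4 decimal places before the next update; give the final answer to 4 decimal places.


Sequential Bayesian updating:

Initial prior: P(H) = 0.4679

Update 1:
  P(E) = 0.8107 × 0.4679 + 0.2250 × 0.5321 = 0.37932653 + 0.11972250 = 0.49904903
  P(H|E) = 0.37932653 / 0.49904903 = 0.7601

Update 2:
  P(E) = 0.8107 × 0.7601 + 0.2250 × 0.2399 = 0.61621307 + 0.05397750 = 0.67019057
  P(H|E) = 0.61621307 / 0.67019057 = 0.9195

Final posterior: 0.9195


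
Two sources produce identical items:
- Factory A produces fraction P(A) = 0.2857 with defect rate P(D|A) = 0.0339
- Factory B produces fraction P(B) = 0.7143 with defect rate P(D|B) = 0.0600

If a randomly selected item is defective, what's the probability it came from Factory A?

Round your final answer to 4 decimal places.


Let A = from Factory A, D = defective

Given:
- P(A) = 0.2857, P(B) = 0.7143
- P(D|A) = 0.0339, P(D|B) = 0.0600

Step 1: Find P(D)
P(D) = P(D|A)P(A) + P(D|B)P(B)
     = 0.0339 × 0.2857 + 0.0600 × 0.7143
     = 0.00968523 + 0.04285800
     = 0.05254323

Step 2: Apply Bayes' theorem
P(A|D) = P(D|A)P(A) / P(D)
       = 0.00968523 / 0.05254323
       = 0.1843


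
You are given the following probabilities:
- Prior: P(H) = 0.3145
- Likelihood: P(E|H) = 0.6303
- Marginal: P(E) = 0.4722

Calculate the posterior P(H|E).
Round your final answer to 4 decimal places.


Using Bayes' theorem:

P(H|E) = P(E|H) × P(H) / P(E)
       = 0.6303 × 0.3145 / 0.4722
       = 0.19822935 / 0.4722
       = 0.4198

The evidence strengthens our belief in H.
Prior: 0.3145 → Posterior: 0.4198


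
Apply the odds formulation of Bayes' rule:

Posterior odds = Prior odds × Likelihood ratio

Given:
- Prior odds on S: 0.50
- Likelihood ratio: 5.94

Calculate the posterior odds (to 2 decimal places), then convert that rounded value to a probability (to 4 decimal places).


Step 1: Calculate posterior odds
Posterior odds = Prior odds × LR
               = 0.50 × 5.94
               = 2.97

Step 2: Convert to probability
P(S|E) = Posterior odds / (1 + Posterior odds)
       = 2.97 / (1 + 2.97)
       = 2.97 / 3.97
       = 0.7481

The evidence increased P(S) from 0.3333 to 0.7481.


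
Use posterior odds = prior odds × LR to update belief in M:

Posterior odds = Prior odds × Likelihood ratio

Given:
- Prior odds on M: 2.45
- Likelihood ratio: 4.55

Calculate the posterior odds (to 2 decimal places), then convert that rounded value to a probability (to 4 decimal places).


Step 1: Calculate posterior odds
Posterior odds = Prior odds × LR
               = 2.45 × 4.55
               = 11.15

Step 2: Convert to probability
P(M|E) = Posterior odds / (1 + Posterior odds)
       = 11.15 / (1 + 11.15)
       = 11.15 / 12.15
       = 0.9177

The evidence increased P(M) from 0.7101 to 0.9177.


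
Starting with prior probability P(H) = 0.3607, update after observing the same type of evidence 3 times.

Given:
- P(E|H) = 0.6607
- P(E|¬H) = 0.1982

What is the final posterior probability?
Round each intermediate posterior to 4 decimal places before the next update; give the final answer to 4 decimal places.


Sequential Bayesian updating:

Initial prior: P(H) = 0.3607

Update 1:
  P(E) = 0.6607 × 0.3607 + 0.1982 × 0.6393 = 0.23831449 + 0.12670926 = 0.36502375
  P(H|E) = 0.23831449 / 0.36502375 = 0.6529

Update 2:
  P(E) = 0.6607 × 0.6529 + 0.1982 × 0.3471 = 0.43137103 + 0.06879522 = 0.50016625
  P(H|E) = 0.43137103 / 0.50016625 = 0.8625

Update 3:
  P(E) = 0.6607 × 0.8625 + 0.1982 × 0.1375 = 0.56985375 + 0.02725250 = 0.59710625
  P(H|E) = 0.56985375 / 0.59710625 = 0.9544

Final posterior: 0.9544


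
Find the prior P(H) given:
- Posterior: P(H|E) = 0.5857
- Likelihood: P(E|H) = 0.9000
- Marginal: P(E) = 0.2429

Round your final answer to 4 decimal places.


From Bayes' theorem: P(H|E) = P(E|H) × P(H) / P(E)

Rearranging for P(H):
P(H) = P(H|E) × P(E) / P(E|H)
     = 0.5857 × 0.2429 / 0.9000
     = 0.14226653 / 0.9000
     = 0.1581


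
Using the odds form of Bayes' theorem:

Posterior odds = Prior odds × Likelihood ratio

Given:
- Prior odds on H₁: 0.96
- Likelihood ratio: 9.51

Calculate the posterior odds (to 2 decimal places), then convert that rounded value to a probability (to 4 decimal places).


Step 1: Calculate posterior odds
Posterior odds = Prior odds × LR
               = 0.96 × 9.51
               = 9.13

Step 2: Convert to probability
P(H₁|E) = Posterior odds / (1 + Posterior odds)
       = 9.13 / (1 + 9.13)
       = 9.13 / 10.13
       = 0.9013

The evidence increased P(H₁) from 0.4898 to 0.9013.


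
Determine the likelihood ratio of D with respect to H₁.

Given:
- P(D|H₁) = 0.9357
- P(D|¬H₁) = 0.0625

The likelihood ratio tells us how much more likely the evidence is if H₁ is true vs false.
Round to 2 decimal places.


Likelihood Ratio (LR) = P(D|H₁) / P(D|¬H₁)

LR = 0.9357 / 0.0625
   = 14.97

The evidence is 14.97 times more likely if H₁ is true than if H₁ is false.
LR > 1, so observing D raises the odds in favor of H₁.


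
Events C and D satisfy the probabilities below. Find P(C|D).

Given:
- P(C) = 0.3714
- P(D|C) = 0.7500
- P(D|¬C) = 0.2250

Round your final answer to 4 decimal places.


Bayes' theorem: P(C|D) = P(D|C) × P(C) / P(D)

Step 1: Calculate P(D) using law of total probability
P(D) = P(D|C)P(C) + P(D|¬C)P(¬C)
     = 0.7500 × 0.3714 + 0.2250 × 0.6286
     = 0.27855000 + 0.14143500
     = 0.41998500

Step 2: Apply Bayes' theorem
P(C|D) = P(D|C) × P(C) / P(D)
       = 0.27855000 / 0.41998500
       = 0.6632


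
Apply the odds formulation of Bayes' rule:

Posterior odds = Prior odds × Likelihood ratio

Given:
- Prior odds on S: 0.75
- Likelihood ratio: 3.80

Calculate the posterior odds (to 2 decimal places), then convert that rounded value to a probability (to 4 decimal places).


Step 1: Calculate posterior odds
Posterior odds = Prior odds × LR
               = 0.75 × 3.80
               = 2.85

Step 2: Convert to probability
P(S|E) = Posterior odds / (1 + Posterior odds)
       = 2.85 / (1 + 2.85)
       = 2.85 / 3.85
       = 0.7403

The evidence increased P(S) from 0.4286 to 0.7403.


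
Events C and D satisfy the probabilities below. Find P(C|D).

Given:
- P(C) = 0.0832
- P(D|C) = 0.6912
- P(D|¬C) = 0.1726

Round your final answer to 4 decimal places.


Bayes' theorem: P(C|D) = P(D|C) × P(C) / P(D)

Step 1: Calculate P(D) using law of total probability
P(D) = P(D|C)P(C) + P(D|¬C)P(¬C)
     = 0.6912 × 0.0832 + 0.1726 × 0.9168
     = 0.05750784 + 0.15823968
     = 0.21574752

Step 2: Apply Bayes' theorem
P(C|D) = P(D|C) × P(C) / P(D)
       = 0.05750784 / 0.21574752
       = 0.2666


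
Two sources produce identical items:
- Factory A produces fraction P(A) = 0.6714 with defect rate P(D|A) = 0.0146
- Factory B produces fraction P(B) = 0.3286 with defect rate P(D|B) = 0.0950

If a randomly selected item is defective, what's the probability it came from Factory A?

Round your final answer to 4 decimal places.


Let A = from Factory A, D = defective

Given:
- P(A) = 0.6714, P(B) = 0.3286
- P(D|A) = 0.0146, P(D|B) = 0.0950

Step 1: Find P(D)
P(D) = P(D|A)P(A) + P(D|B)P(B)
     = 0.0146 × 0.6714 + 0.0950 × 0.3286
     = 0.00980244 + 0.03121700
     = 0.04101944

Step 2: Apply Bayes' theorem
P(A|D) = P(D|A)P(A) / P(D)
       = 0.00980244 / 0.04101944
       = 0.2390


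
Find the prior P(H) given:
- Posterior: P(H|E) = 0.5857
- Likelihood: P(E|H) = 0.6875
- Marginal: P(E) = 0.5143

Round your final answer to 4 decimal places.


From Bayes' theorem: P(H|E) = P(E|H) × P(H) / P(E)

Rearranging for P(H):
P(H) = P(H|E) × P(E) / P(E|H)
     = 0.5857 × 0.5143 / 0.6875
     = 0.30122551 / 0.6875
     = 0.4381


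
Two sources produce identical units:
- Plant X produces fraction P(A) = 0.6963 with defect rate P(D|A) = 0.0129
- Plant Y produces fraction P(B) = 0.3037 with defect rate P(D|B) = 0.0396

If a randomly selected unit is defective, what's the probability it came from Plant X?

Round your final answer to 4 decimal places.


Let A = from Plant X, D = defective

Given:
- P(A) = 0.6963, P(B) = 0.3037
- P(D|A) = 0.0129, P(D|B) = 0.0396

Step 1: Find P(D)
P(D) = P(D|A)P(A) + P(D|B)P(B)
     = 0.0129 × 0.6963 + 0.0396 × 0.3037
     = 0.00898227 + 0.01202652
     = 0.02100879

Step 2: Apply Bayes' theorem
P(A|D) = P(D|A)P(A) / P(D)
       = 0.00898227 / 0.02100879
       = 0.4275
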